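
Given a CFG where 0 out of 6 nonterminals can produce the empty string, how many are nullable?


Nonterminals: {S, A, B, C, D, E}
A nonterminal is nullable if it can derive epsilon
Counting nullable nonterminals: 0
Total nullable = 0

0


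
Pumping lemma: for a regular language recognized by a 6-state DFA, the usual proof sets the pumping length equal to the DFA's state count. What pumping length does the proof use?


Pumping lemma for regular languages (standard proof):
Take p = |Q|, the number of DFA states.
Any string of length >= |Q| passes through |Q|+1 states while reading its first |Q| symbols,
so by pigeonhole some state repeats, giving the loop that can be pumped.
Here |Q| = 6
Therefore the proof uses p = 6

6


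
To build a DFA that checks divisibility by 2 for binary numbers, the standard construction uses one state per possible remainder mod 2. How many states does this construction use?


Divisibility by 2 is tracked via the remainder mod 2: 0, 1, ..., 1
The construction assigns one state to each remainder
Number of remainders = 2

2


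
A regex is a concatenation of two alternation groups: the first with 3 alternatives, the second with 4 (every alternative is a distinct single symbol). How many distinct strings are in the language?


First group: 3 alternatives
Second group: 4 alternatives
Concatenation: each choice from group 1 pairs with each from group 2
Total = 3 x 4 = 12

12


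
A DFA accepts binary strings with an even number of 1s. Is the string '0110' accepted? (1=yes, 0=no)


DFA has 2 states: q_even (start, accept=yes) and q_odd
Processing string '0110' character by character:
  Position 0: read '0', 1-count=0 -> q_even (no change)
  Position 1: read '1', 1-count=1 -> q_odd
  Position 2: read '1', 1-count=2 -> q_even
  Position 3: read '0', 1-count=2 -> q_even (no change)
Final state: q_even, total 1s = 2 (even); the DFA requires an even count -> accept

1


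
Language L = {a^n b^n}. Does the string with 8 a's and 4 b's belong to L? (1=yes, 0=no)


Language requires equal numbers of a's and b's
PDA pushes for each 'a', pops for each 'b'
Number of a's = 8
Number of b's = 4
8 != 4 -> Reject

0


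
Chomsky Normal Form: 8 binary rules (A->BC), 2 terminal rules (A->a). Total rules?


CNF allows two rule forms:
  A -> BC (binary): 8 rules
  A -> a (terminal): 2 rules
Total = 8 + 2 = 10

10


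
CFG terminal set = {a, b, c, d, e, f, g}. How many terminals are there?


Terminal symbols: a, b, c, d, e, f, g
Counting each: a (#1), b (#2), c (#3), d (#4), e (#5), f (#6), g (#7)
Total = 7

7


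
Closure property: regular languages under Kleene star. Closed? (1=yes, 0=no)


Regular languages are closed under:
- Union (DFA product construction)
- Intersection (DFA product construction)
- Complement (swap accept/reject states)
- Concatenation (NFA construction)
- Kleene star (NFA construction)
Kleene star is in this list
Therefore: closed

1


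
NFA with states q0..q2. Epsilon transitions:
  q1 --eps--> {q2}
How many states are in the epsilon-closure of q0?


Starting from q0
Initialize closure = {q0}
q0 has no outgoing epsilon transitions -> nothing to add
Final closure: {q0}
Size = 1

1


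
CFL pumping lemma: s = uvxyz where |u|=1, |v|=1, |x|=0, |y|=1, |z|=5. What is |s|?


|s| = |u| + |v| + |x| + |y| + |z|
= 1 + 1 + 0 + 1 + 5
= 2 + 0 + 6
= 2 + 6
= 8

8


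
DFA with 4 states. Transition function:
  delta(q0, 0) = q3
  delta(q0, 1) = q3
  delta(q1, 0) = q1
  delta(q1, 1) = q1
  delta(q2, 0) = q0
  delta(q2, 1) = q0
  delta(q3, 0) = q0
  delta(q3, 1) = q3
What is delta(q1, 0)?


Looking up transition function:
delta(q1, 0) in the table
Row: q1, Column: 0
Result: q1

q1


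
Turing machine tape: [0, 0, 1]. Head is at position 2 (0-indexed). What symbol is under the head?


Tape: [0, 0, 1]
Positions: 0 1 2
Values:    0 0 1
Head at position 2
tape[2] = 1

1


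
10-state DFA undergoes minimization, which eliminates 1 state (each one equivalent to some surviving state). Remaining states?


Original DFA: 10 states
Redundant states removed: 1
Minimized states = original - removed
= 10 - 1
= 9

9


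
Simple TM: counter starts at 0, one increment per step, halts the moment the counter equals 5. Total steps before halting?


Counter starts at 0. Counting sequence:
  Step 1: counter = 1
  Step 2: counter = 2
  Step 3: counter = 3
  Step 4: counter = 4
  Step 5: counter = 5
Counter reached 5 -> halt
Total steps = 5

5


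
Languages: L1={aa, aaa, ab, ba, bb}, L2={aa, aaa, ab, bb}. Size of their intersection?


L1 = {aa, aaa, ab, ba, bb}
L2 = {aa, aaa, ab, bb}
Checking each string in L1 against L2:
  'aa': in L2? Yes
  'aaa': in L2? Yes
  'ab': in L2? Yes
  'ba': in L2? No
  'bb': in L2? Yes
Intersection = {aa, aaa, ab, bb}
|L1 ∩ L2| = 4

4


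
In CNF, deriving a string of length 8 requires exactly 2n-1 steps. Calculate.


Chomsky Normal Form derivation:
String length n = 8
Each step either:
  - Splits a nonterminal into two (n-1 such steps)
  - Converts a nonterminal to terminal (n such steps)
Total = (n-1) + n = 2n - 1
= 2(8) - 1
= 16 - 1
= 15

15


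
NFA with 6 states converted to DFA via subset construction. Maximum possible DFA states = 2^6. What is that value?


NFA has 6 states
Subset construction: each DFA state = subset of NFA states
Maximum subsets = 2^6
2^6 = 64

64


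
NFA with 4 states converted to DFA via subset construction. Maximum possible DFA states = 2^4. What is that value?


NFA has 4 states
Subset construction: each DFA state = subset of NFA states
Maximum subsets = 2^4
2^4 = 16

16


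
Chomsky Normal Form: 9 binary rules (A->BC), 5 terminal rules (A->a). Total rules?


CNF allows two rule forms:
  A -> BC (binary): 9 rules
  A -> a (terminal): 5 rules
Total = 9 + 5 = 14

14


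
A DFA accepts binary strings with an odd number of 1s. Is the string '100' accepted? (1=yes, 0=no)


DFA has 2 states: q_even (start, accept=no) and q_odd
Processing string '100' character by character:
  Position 0: read '1', 1-count=1 -> q_odd
  Position 1: read '0', 1-count=1 -> q_odd (no change)
  Position 2: read '0', 1-count=1 -> q_odd (no change)
Final state: q_odd, total 1s = 1 (odd); the DFA requires an odd count -> accept

1


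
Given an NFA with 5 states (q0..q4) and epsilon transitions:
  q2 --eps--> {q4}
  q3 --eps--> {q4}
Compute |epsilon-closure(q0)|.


Starting from q0
Initialize closure = {q0}
q0 has no outgoing epsilon transitions -> nothing to add
Final closure: {q0}
Size = 1

1


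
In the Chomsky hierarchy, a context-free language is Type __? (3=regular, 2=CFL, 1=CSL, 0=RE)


Chomsky hierarchy levels:
  Type 3: Regular (DFA/NFA/regex)
  Type 2: Context-free (PDA)
  Type 1: Context-sensitive
  Type 0: Recursively enumerable (TM)
'context-free' corresponds to Type 2

2


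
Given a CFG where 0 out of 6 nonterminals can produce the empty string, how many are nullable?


Nonterminals: {S, A, B, C, D, E}
A nonterminal is nullable if it can derive epsilon
Counting nullable nonterminals: 0
Total nullable = 0

0


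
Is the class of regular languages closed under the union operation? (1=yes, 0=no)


Regular languages are closed under:
- Union (DFA product construction)
- Intersection (DFA product construction)
- Complement (swap accept/reject states)
- Concatenation (NFA construction)
- Kleene star (NFA construction)
union is in this list
Therefore: closed

1


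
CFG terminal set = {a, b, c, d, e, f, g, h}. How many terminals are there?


Terminal symbols: a, b, c, d, e, f, g, h
Counting each: a (#1), b (#2), c (#3), d (#4), e (#5), f (#6), g (#7), h (#8)
Total = 8

8


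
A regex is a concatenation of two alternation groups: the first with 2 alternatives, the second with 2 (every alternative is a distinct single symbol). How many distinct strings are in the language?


First group: 2 alternatives
Second group: 2 alternatives
Concatenation: each choice from group 1 pairs with each from group 2
Total = 2 x 2 = 4

4


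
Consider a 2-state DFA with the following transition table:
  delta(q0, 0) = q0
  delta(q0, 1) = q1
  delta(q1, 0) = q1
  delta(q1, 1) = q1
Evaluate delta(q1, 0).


Looking up transition function:
delta(q1, 0) in the table
Row: q1, Column: 0
Result: q1

q1


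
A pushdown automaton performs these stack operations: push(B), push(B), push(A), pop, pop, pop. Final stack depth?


Tracing stack operations:
  push(B) -> stack = [B], depth=1
  push(B) -> stack = [B,B], depth=2
  push(A) -> stack = [B,B,A], depth=3
  pop -> removed A, stack = [B,B], depth=2
  pop -> removed B, stack = [B], depth=1
  pop -> removed B, stack = [], depth=0
Final depth = 0

0


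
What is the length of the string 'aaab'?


String: 'aaab'
Counting characters:
  'a' appears 3 time(s)
  'b' appears 1 time(s)
Total length = 3 + 1 = 4

4


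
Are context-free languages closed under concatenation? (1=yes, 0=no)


CFL closure properties:
  Closed under: union, concatenation, Kleene star
  NOT closed under: intersection, complement
Operation 'concatenation' is in closed list -> Yes (closed)

1


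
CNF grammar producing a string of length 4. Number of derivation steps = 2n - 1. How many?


Chomsky Normal Form derivation:
String length n = 4
Each step either:
  - Splits a nonterminal into two (n-1 such steps)
  - Converts a nonterminal to terminal (n such steps)
Total = (n-1) + n = 2n - 1
= 2(4) - 1
= 8 - 1
= 7

7


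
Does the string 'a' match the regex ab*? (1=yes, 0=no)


Pattern: ab*
String: 'a'
Pattern requires: exactly one 'a' followed by zero or more 'b's
First char is 'a' -> OK
Rest '': all b's? Yes
Result: 1

1


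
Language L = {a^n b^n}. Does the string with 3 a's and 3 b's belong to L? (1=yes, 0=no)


Language requires equal numbers of a's and b's
PDA pushes for each 'a', pops for each 'b'
Number of a's = 3
Number of b's = 3
3 == 3 -> Accept

1


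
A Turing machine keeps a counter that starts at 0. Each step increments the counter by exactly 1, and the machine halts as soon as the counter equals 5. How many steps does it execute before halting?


Counter starts at 0. Counting sequence:
  Step 1: counter = 1
  Step 2: counter = 2
  Step 3: counter = 3
  Step 4: counter = 4
  Step 5: counter = 5
Counter reached 5 -> halt
Total steps = 5

5


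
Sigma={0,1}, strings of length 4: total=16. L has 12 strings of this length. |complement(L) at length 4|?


Alphabet: {0,1}
String length: 4
Total strings of length 4 = 2^4 = 16
Strings in L = 12
Complement = total - |L|
= 16 - 12
= 4

4


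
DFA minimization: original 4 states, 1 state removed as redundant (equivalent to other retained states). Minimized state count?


Original DFA: 4 states
Redundant states removed: 1
Minimized states = original - removed
= 4 - 1
= 3

3


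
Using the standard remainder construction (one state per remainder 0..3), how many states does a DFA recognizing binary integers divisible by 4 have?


Divisibility by 4 is tracked via the remainder mod 4: 0, 1, ..., 3
The construction assigns one state to each remainder
Number of remainders = 4

4


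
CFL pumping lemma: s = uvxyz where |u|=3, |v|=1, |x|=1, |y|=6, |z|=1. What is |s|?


|s| = |u| + |v| + |x| + |y| + |z|
= 3 + 1 + 1 + 6 + 1
= 4 + 1 + 7
= 5 + 7
= 12

12


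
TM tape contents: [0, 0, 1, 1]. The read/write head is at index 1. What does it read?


Tape: [0, 0, 1, 1]
Positions: 0 1 2 3
Values:    0 0 1 1
Head at position 1
tape[1] = 0

0


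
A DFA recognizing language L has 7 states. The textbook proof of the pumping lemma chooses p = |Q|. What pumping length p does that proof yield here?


Pumping lemma for regular languages (standard proof):
Take p = |Q|, the number of DFA states.
Any string of length >= |Q| passes through |Q|+1 states while reading its first |Q| symbols,
so by pigeonhole some state repeats, giving the loop that can be pumped.
Here |Q| = 7
Therefore the proof uses p = 7

7


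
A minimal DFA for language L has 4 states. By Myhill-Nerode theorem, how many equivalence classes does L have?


Myhill-Nerode theorem:
Number of equivalence classes = number of states in minimal DFA
Minimal DFA states = 4
Therefore equivalence classes = 4

4


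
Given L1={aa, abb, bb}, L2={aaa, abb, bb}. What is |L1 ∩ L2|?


L1 = {aa, abb, bb}
L2 = {aaa, abb, bb}
Checking each string in L1 against L2:
  'aa': in L2? No
  'abb': in L2? Yes
  'bb': in L2? Yes
Intersection = {abb, bb}
|L1 ∩ L2| = 2

2


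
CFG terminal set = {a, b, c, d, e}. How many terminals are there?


Terminal symbols: a, b, c, d, e
Counting each: a (#1), b (#2), c (#3), d (#4), e (#5)
Total = 5

5


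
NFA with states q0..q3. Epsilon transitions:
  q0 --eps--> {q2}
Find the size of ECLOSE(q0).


Starting from q0
Initialize closure = {q0}
Follow epsilon from q0 -> add q2
Final closure: {q0, q2}
Size = 2

2


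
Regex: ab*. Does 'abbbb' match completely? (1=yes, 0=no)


Pattern: ab*
String: 'abbbb'
Pattern requires: exactly one 'a' followed by zero or more 'b's
First char is 'a' -> OK
Rest 'bbbb': all b's? Yes
Result: 1

1


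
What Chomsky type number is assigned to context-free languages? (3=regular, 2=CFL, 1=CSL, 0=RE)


Chomsky hierarchy levels:
  Type 3: Regular (DFA/NFA/regex)
  Type 2: Context-free (PDA)
  Type 1: Context-sensitive
  Type 0: Recursively enumerable (TM)
'context-free' corresponds to Type 2

2


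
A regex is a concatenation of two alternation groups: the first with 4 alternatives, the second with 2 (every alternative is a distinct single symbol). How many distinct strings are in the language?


First group: 4 alternatives
Second group: 2 alternatives
Concatenation: each choice from group 1 pairs with each from group 2
Total = 4 x 2 = 8

8


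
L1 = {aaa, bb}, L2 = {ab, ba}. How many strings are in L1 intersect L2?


L1 = {aaa, bb}
L2 = {ab, ba}
Checking each string in L1 against L2:
  'aaa': in L2? No
  'bb': in L2? No
Intersection = {}
|L1 ∩ L2| = 0

0


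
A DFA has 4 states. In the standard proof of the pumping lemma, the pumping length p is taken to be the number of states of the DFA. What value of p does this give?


Pumping lemma for regular languages (standard proof):
Take p = |Q|, the number of DFA states.
Any string of length >= |Q| passes through |Q|+1 states while reading its first |Q| symbols,
so by pigeonhole some state repeats, giving the loop that can be pumped.
Here |Q| = 4
Therefore the proof uses p = 4

4


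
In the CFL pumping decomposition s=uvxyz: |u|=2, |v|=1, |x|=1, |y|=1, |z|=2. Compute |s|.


|s| = |u| + |v| + |x| + |y| + |z|
= 2 + 1 + 1 + 1 + 2
= 3 + 1 + 3
= 4 + 3
= 7

7


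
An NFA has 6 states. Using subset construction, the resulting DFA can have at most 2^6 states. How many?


NFA has 6 states
Subset construction: each DFA state = subset of NFA states
Maximum subsets = 2^6
2^6 = 64

64


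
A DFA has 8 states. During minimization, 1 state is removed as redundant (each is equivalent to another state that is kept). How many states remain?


Original DFA: 8 states
Redundant states removed: 1
Minimized states = original - removed
= 8 - 1
= 7

7


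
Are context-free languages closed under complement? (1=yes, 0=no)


CFL closure properties:
  Closed under: union, concatenation, Kleene star
  NOT closed under: intersection, complement
Operation 'complement' is in not-closed list -> No (not closed)

0


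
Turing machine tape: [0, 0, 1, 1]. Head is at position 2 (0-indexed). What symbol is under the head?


Tape: [0, 0, 1, 1]
Positions: 0 1 2 3
Values:    0 0 1 1
Head at position 2
tape[2] = 1

1


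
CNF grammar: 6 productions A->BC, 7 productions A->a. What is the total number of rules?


CNF allows two rule forms:
  A -> BC (binary): 6 rules
  A -> a (terminal): 7 rules
Total = 6 + 7 = 13

13


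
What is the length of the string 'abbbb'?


String: 'abbbb'
Counting characters:
  'a' appears 1 time(s)
  'b' appears 4 time(s)
Total length = 1 + 4 = 5

5


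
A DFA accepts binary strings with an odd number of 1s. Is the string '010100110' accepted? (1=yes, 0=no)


DFA has 2 states: q_even (start, accept=no) and q_odd
Processing string '010100110' character by character:
  Position 0: read '0', 1-count=0 -> q_even (no change)
  Position 1: read '1', 1-count=1 -> q_odd
  Position 2: read '0', 1-count=1 -> q_odd (no change)
  Position 3: read '1', 1-count=2 -> q_even
  Position 4: read '0', 1-count=2 -> q_even (no change)
  Position 5: read '0', 1-count=2 -> q_even (no change)
  Position 6: read '1', 1-count=3 -> q_odd
  Position 7: read '1', 1-count=4 -> q_even
  Position 8: read '0', 1-count=4 -> q_even (no change)
Final state: q_even, total 1s = 4 (even); the DFA requires an odd count -> reject

0


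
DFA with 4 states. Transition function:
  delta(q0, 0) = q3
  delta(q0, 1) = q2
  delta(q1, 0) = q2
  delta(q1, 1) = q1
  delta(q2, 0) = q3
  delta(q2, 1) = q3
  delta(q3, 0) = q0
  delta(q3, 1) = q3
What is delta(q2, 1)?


Looking up transition function:
delta(q2, 1) in the table
Row: q2, Column: 1
Result: q3

q3


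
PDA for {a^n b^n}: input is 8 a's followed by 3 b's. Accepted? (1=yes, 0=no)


Language requires equal numbers of a's and b's
PDA pushes for each 'a', pops for each 'b'
Number of a's = 8
Number of b's = 3
8 != 3 -> Reject

0


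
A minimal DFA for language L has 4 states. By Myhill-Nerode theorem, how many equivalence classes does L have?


Myhill-Nerode theorem:
Number of equivalence classes = number of states in minimal DFA
Minimal DFA states = 4
Therefore equivalence classes = 4

4


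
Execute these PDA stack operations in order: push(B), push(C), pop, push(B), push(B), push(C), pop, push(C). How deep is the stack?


Tracing stack operations:
  push(B) -> stack = [B], depth=1
  push(C) -> stack = [B,C], depth=2
  pop -> removed C, stack = [B], depth=1
  push(B) -> stack = [B,B], depth=2
  push(B) -> stack = [B,B,B], depth=3
  push(C) -> stack = [B,B,B,C], depth=4
  pop -> removed C, stack = [B,B,B], depth=3
  push(C) -> stack = [B,B,B,C], depth=4
Final depth = 4

4


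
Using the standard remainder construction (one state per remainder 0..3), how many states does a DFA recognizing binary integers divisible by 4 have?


Divisibility by 4 is tracked via the remainder mod 4: 0, 1, ..., 3
The construction assigns one state to each remainder
Number of remainders = 4

4


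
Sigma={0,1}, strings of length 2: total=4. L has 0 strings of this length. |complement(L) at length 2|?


Alphabet: {0,1}
String length: 2
Total strings of length 2 = 2^2 = 4
Strings in L = 0
Complement = total - |L|
= 4 - 0
= 4

4


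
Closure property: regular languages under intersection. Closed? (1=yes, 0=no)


Regular languages are closed under:
- Union (DFA product construction)
- Intersection (DFA product construction)
- Complement (swap accept/reject states)
- Concatenation (NFA construction)
- Kleene star (NFA construction)
intersection is in this list
Therefore: closed

1


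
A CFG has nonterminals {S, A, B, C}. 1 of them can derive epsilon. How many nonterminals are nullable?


Nonterminals: {S, A, B, C}
A nonterminal is nullable if it can derive epsilon
Counting nullable nonterminals: 1
Total nullable = 1

1


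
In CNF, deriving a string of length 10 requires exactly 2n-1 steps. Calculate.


Chomsky Normal Form derivation:
String length n = 10
Each step either:
  - Splits a nonterminal into two (n-1 such steps)
  - Converts a nonterminal to terminal (n such steps)
Total = (n-1) + n = 2n - 1
= 2(10) - 1
= 20 - 1
= 19

19


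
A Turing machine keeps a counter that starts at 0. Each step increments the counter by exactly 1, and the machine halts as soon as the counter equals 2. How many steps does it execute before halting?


Counter starts at 0. Counting sequence:
  Step 1: counter = 1
  Step 2: counter = 2
Counter reached 2 -> halt
Total steps = 2

2


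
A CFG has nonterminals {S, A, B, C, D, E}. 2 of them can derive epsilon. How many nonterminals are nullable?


Nonterminals: {S, A, B, C, D, E}
A nonterminal is nullable if it can derive epsilon
Counting nullable nonterminals: 2
Total nullable = 2

2


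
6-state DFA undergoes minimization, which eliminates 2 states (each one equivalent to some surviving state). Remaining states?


Original DFA: 6 states
Redundant states removed: 2
Minimized states = original - removed
= 6 - 2
= 4

4


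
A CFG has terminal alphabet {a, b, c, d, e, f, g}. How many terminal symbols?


Terminal symbols: a, b, c, d, e, f, g
Counting each: a (#1), b (#2), c (#3), d (#4), e (#5), f (#6), g (#7)
Total = 7

7


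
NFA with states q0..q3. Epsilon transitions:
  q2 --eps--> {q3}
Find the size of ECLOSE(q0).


Starting from q0
Initialize closure = {q0}
q0 has no outgoing epsilon transitions -> nothing to add
Final closure: {q0}
Size = 1

1


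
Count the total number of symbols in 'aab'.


String: 'aab'
Counting characters:
  'a' appears 2 time(s)
  'b' appears 1 time(s)
Total length = 2 + 1 = 3

3


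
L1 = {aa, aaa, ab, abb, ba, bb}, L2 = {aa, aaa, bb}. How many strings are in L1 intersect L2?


L1 = {aa, aaa, ab, abb, ba, bb}
L2 = {aa, aaa, bb}
Checking each string in L1 against L2:
  'aa': in L2? Yes
  'aaa': in L2? Yes
  'ab': in L2? No
  'abb': in L2? No
  'ba': in L2? No
  'bb': in L2? Yes
Intersection = {aa, aaa, bb}
|L1 ∩ L2| = 3

3


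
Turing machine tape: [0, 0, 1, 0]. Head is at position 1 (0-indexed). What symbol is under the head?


Tape: [0, 0, 1, 0]
Positions: 0 1 2 3
Values:    0 0 1 0
Head at position 1
tape[1] = 0

0


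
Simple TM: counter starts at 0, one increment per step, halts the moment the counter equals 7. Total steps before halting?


Counter starts at 0. Counting sequence:
  Step 1: counter = 1
  Step 2: counter = 2
  Step 3: counter = 3
  Step 4: counter = 4
  Step 5: counter = 5
  Step 6: counter = 6
  Step 7: counter = 7
Counter reached 7 -> halt
Total steps = 7

7


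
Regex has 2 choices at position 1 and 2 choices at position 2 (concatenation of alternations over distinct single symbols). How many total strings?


First group: 2 alternatives
Second group: 2 alternatives
Concatenation: each choice from group 1 pairs with each from group 2
Total = 2 x 2 = 4

4


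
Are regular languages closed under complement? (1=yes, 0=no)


Regular languages are closed under all standard operations:
- Union: Yes (product construction)
- Intersection: Yes (product construction)
- Complement: Yes (swap accept/reject)
- Concatenation: Yes (NFA construction)
Operation: complement -> Closed

1


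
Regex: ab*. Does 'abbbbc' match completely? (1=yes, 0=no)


Pattern: ab*
String: 'abbbbc'
Pattern requires: exactly one 'a' followed by zero or more 'b's
First char is 'a' -> OK
Rest 'bbbbc': all b's? No
Result: 0

0


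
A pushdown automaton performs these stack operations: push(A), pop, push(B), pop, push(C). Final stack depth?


Tracing stack operations:
  push(A) -> stack = [A], depth=1
  pop -> removed A, stack = [], depth=0
  push(B) -> stack = [B], depth=1
  pop -> removed B, stack = [], depth=0
  push(C) -> stack = [C], depth=1
Final depth = 1

1


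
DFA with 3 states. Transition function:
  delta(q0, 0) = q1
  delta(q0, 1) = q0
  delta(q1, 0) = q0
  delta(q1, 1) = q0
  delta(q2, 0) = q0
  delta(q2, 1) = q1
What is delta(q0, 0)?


Looking up transition function:
delta(q0, 0) in the table
Row: q0, Column: 0
Result: q1

q1


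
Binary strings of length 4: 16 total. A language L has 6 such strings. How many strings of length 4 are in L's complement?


Alphabet: {0,1}
String length: 4
Total strings of length 4 = 2^4 = 16
Strings in L = 6
Complement = total - |L|
= 16 - 6
= 10

10


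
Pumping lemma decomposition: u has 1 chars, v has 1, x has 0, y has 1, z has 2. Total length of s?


|s| = |u| + |v| + |x| + |y| + |z|
= 1 + 1 + 0 + 1 + 2
= 2 + 0 + 3
= 2 + 3
= 5

5


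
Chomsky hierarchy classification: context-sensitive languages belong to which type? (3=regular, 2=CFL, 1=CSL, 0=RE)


Chomsky hierarchy levels:
  Type 3: Regular (DFA/NFA/regex)
  Type 2: Context-free (PDA)
  Type 1: Context-sensitive
  Type 0: Recursively enumerable (TM)
'context-sensitive' corresponds to Type 1

1


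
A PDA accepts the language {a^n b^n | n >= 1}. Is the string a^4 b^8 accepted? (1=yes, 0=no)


Language requires equal numbers of a's and b's
PDA pushes for each 'a', pops for each 'b'
Number of a's = 4
Number of b's = 8
4 != 8 -> Reject

0


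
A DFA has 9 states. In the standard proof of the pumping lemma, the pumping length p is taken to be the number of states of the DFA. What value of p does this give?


Pumping lemma for regular languages (standard proof):
Take p = |Q|, the number of DFA states.
Any string of length >= |Q| passes through |Q|+1 states while reading its first |Q| symbols,
so by pigeonhole some state repeats, giving the loop that can be pumped.
Here |Q| = 9
Therefore the proof uses p = 9

9


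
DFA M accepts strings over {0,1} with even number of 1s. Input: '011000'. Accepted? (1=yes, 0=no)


DFA has 2 states: q_even (start, accept=yes) and q_odd
Processing string '011000' character by character:
  Position 0: read '0', 1-count=0 -> q_even (no change)
  Position 1: read '1', 1-count=1 -> q_odd
  Position 2: read '1', 1-count=2 -> q_even
  Position 3: read '0', 1-count=2 -> q_even (no change)
  Position 4: read '0', 1-count=2 -> q_even (no change)
  Position 5: read '0', 1-count=2 -> q_even (no change)
Final state: q_even, total 1s = 2 (even); the DFA requires an even count -> accept

1


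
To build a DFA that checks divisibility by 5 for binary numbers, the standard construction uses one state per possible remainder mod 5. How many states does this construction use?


Divisibility by 5 is tracked via the remainder mod 5: 0, 1, ..., 4
The construction assigns one state to each remainder
Number of remainders = 5

5


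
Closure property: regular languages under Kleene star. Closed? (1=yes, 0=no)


Regular languages are closed under:
- Union (DFA product construction)
- Intersection (DFA product construction)
- Complement (swap accept/reject states)
- Concatenation (NFA construction)
- Kleene star (NFA construction)
Kleene star is in this list
Therefore: closed

1


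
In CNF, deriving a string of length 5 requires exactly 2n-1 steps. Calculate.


Chomsky Normal Form derivation:
String length n = 5
Each step either:
  - Splits a nonterminal into two (n-1 such steps)
  - Converts a nonterminal to terminal (n such steps)
Total = (n-1) + n = 2n - 1
= 2(5) - 1
= 10 - 1
= 9

9


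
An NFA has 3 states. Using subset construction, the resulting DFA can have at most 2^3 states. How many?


NFA has 3 states
Subset construction: each DFA state = subset of NFA states
Maximum subsets = 2^3
2^3 = 8

8


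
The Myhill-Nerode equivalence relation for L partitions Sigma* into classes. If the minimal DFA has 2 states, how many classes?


Myhill-Nerode theorem:
Number of equivalence classes = number of states in minimal DFA
Minimal DFA states = 2
Therefore equivalence classes = 2

2


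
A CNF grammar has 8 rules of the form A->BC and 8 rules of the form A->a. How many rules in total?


CNF allows two rule forms:
  A -> BC (binary): 8 rules
  A -> a (terminal): 8 rules
Total = 8 + 8 = 16

16


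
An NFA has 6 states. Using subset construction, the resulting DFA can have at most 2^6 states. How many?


NFA has 6 states
Subset construction: each DFA state = subset of NFA states
Maximum subsets = 2^6
2^6 = 64

64


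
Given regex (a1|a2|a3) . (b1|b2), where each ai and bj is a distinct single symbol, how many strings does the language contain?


First group: 3 alternatives
Second group: 2 alternatives
Concatenation: each choice from group 1 pairs with each from group 2
Total = 3 x 2 = 6

6


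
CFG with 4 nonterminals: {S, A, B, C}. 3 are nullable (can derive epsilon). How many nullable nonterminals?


Nonterminals: {S, A, B, C}
A nonterminal is nullable if it can derive epsilon
Counting nullable nonterminals: 3
Total nullable = 3

3


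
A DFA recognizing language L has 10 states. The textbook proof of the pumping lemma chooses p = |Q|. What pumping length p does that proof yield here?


Pumping lemma for regular languages (standard proof):
Take p = |Q|, the number of DFA states.
Any string of length >= |Q| passes through |Q|+1 states while reading its first |Q| symbols,
so by pigeonhole some state repeats, giving the loop that can be pumped.
Here |Q| = 10
Therefore the proof uses p = 10

10


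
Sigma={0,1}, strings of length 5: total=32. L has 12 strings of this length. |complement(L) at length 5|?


Alphabet: {0,1}
String length: 5
Total strings of length 5 = 2^5 = 32
Strings in L = 12
Complement = total - |L|
= 32 - 12
= 20

20


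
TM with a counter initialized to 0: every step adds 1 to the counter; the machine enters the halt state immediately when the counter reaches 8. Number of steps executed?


Counter starts at 0. Counting sequence:
  Step 1: counter = 1
  Step 2: counter = 2
  Step 3: counter = 3
  Step 4: counter = 4
  Step 5: counter = 5
  Step 6: counter = 6
  Step 7: counter = 7
  Step 8: counter = 8
Counter reached 8 -> halt
Total steps = 8

8


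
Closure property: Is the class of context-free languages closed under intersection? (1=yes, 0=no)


CFL closure properties:
  Closed under: union, concatenation, Kleene star
  NOT closed under: intersection, complement
Operation 'intersection' is in not-closed list -> No (not closed)

0


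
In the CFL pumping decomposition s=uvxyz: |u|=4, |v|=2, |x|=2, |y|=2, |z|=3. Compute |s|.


|s| = |u| + |v| + |x| + |y| + |z|
= 4 + 2 + 2 + 2 + 3
= 6 + 2 + 5
= 8 + 5
= 13

13


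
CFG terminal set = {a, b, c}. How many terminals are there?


Terminal symbols: a, b, c
Counting each: a (#1), b (#2), c (#3)
Total = 3

3


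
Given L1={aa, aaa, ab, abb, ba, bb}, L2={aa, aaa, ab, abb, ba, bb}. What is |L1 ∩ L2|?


L1 = {aa, aaa, ab, abb, ba, bb}
L2 = {aa, aaa, ab, abb, ba, bb}
Checking each string in L1 against L2:
  'aa': in L2? Yes
  'aaa': in L2? Yes
  'ab': in L2? Yes
  'abb': in L2? Yes
  'ba': in L2? Yes
  'bb': in L2? Yes
Intersection = {aa, aaa, ab, abb, ba, bb}
|L1 ∩ L2| = 6

6


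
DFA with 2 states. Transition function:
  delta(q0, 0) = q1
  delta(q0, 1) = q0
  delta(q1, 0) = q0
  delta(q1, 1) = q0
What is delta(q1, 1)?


Looking up transition function:
delta(q1, 1) in the table
Row: q1, Column: 1
Result: q0

q0


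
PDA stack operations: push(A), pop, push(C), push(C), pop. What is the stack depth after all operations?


Tracing stack operations:
  push(A) -> stack = [A], depth=1
  pop -> removed A, stack = [], depth=0
  push(C) -> stack = [C], depth=1
  push(C) -> stack = [C,C], depth=2
  pop -> removed C, stack = [C], depth=1
Final depth = 1

1


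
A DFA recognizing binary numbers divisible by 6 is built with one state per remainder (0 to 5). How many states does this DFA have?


Divisibility by 6 is tracked via the remainder mod 6: 0, 1, ..., 5
The construction assigns one state to each remainder
Number of remainders = 6

6


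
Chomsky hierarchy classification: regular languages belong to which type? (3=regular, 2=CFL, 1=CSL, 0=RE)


Chomsky hierarchy levels:
  Type 3: Regular (DFA/NFA/regex)
  Type 2: Context-free (PDA)
  Type 1: Context-sensitive
  Type 0: Recursively enumerable (TM)
'regular' corresponds to Type 3

3


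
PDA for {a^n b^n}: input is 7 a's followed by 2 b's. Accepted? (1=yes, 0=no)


Language requires equal numbers of a's and b's
PDA pushes for each 'a', pops for each 'b'
Number of a's = 7
Number of b's = 2
7 != 2 -> Reject

0


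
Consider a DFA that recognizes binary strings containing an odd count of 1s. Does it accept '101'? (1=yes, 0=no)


DFA has 2 states: q_even (start, accept=no) and q_odd
Processing string '101' character by character:
  Position 0: read '1', 1-count=1 -> q_odd
  Position 1: read '0', 1-count=1 -> q_odd (no change)
  Position 2: read '1', 1-count=2 -> q_even
Final state: q_even, total 1s = 2 (even); the DFA requires an odd count -> reject

0


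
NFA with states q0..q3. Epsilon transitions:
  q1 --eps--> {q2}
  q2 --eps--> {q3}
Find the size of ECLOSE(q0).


Starting from q0
Initialize closure = {q0}
q0 has no outgoing epsilon transitions -> nothing to add
Final closure: {q0}
Size = 1

1


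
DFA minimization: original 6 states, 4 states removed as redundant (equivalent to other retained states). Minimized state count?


Original DFA: 6 states
Redundant states removed: 4
Minimized states = original - removed
= 6 - 4
= 2

2


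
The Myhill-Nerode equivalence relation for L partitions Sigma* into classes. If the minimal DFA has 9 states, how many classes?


Myhill-Nerode theorem:
Number of equivalence classes = number of states in minimal DFA
Minimal DFA states = 9
Therefore equivalence classes = 9

9


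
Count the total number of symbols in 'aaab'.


String: 'aaab'
Counting characters:
  'a' appears 3 time(s)
  'b' appears 1 time(s)
Total length = 3 + 1 = 4

4


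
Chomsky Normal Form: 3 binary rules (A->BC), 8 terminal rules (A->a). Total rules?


CNF allows two rule forms:
  A -> BC (binary): 3 rules
  A -> a (terminal): 8 rules
Total = 3 + 8 = 11

11


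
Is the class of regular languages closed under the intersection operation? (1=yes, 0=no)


Regular languages are closed under:
- Union (DFA product construction)
- Intersection (DFA product construction)
- Complement (swap accept/reject states)
- Concatenation (NFA construction)
- Kleene star (NFA construction)
intersection is in this list
Therefore: closed

1


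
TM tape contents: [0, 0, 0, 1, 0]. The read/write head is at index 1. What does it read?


Tape: [0, 0, 0, 1, 0]
Positions: 0 1 2 3 4
Values:    0 0 0 1 0
Head at position 1
tape[1] = 0

0


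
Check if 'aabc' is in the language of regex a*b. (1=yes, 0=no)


Pattern: a*b
String: 'aabc'
Pattern requires: zero or more 'a's followed by exactly one 'b'
Found 2 leading 'a's
Remaining: 'bc'
Remaining is not 'b' -> no match
Result: 0

0


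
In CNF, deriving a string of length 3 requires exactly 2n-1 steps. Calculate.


Chomsky Normal Form derivation:
String length n = 3
Each step either:
  - Splits a nonterminal into two (n-1 such steps)
  - Converts a nonterminal to terminal (n such steps)
Total = (n-1) + n = 2n - 1
= 2(3) - 1
= 6 - 1
= 5

5


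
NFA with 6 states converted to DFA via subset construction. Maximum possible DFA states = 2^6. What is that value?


NFA has 6 states
Subset construction: each DFA state = subset of NFA states
Maximum subsets = 2^6
2^6 = 64

64


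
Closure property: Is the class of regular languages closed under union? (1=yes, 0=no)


Regular languages are closed under all standard operations:
- Union: Yes (product construction)
- Intersection: Yes (product construction)
- Complement: Yes (swap accept/reject)
- Concatenation: Yes (NFA construction)
Operation: union -> Closed

1


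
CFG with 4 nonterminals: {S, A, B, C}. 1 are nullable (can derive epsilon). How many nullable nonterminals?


Nonterminals: {S, A, B, C}
A nonterminal is nullable if it can derive epsilon
Counting nullable nonterminals: 1
Total nullable = 1

1


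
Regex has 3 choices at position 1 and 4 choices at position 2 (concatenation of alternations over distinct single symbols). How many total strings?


First group: 3 alternatives
Second group: 4 alternatives
Concatenation: each choice from group 1 pairs with each from group 2
Total = 3 x 4 = 12

12


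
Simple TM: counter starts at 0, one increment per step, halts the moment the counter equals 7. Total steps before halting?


Counter starts at 0. Counting sequence:
  Step 1: counter = 1
  Step 2: counter = 2
  Step 3: counter = 3
  Step 4: counter = 4
  Step 5: counter = 5
  Step 6: counter = 6
  Step 7: counter = 7
Counter reached 7 -> halt
Total steps = 7

7


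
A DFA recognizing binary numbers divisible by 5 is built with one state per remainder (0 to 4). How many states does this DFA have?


Divisibility by 5 is tracked via the remainder mod 5: 0, 1, ..., 4
The construction assigns one state to each remainder
Number of remainders = 5

5


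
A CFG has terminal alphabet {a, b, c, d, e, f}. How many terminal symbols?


Terminal symbols: a, b, c, d, e, f
Counting each: a (#1), b (#2), c (#3), d (#4), e (#5), f (#6)
Total = 6

6


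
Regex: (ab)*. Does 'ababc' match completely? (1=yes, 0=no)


Pattern: (ab)*
String: 'ababc'
Pattern requires: zero or more repetitions of 'ab'
Length 5 is odd -> cannot be (ab)* -> no match
Result: 0

0


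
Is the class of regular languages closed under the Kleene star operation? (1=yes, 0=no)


Regular languages are closed under:
- Union (DFA product construction)
- Intersection (DFA product construction)
- Complement (swap accept/reject states)
- Concatenation (NFA construction)
- Kleene star (NFA construction)
Kleene star is in this list
Therefore: closed

1


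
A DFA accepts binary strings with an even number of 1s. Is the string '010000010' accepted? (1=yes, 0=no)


DFA has 2 states: q_even (start, accept=yes) and q_odd
Processing string '010000010' character by character:
  Position 0: read '0', 1-count=0 -> q_even (no change)
  Position 1: read '1', 1-count=1 -> q_odd
  Position 2: read '0', 1-count=1 -> q_odd (no change)
  Position 3: read '0', 1-count=1 -> q_odd (no change)
  Position 4: read '0', 1-count=1 -> q_odd (no change)
  Position 5: read '0', 1-count=1 -> q_odd (no change)
  Position 6: read '0', 1-count=1 -> q_odd (no change)
  Position 7: read '1', 1-count=2 -> q_even
  Position 8: read '0', 1-count=2 -> q_even (no change)
Final state: q_even, total 1s = 2 (even); the DFA requires an even count -> accept

1


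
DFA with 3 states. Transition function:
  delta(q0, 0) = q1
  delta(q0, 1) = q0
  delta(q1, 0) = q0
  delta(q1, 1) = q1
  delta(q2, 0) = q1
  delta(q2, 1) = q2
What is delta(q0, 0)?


Looking up transition function:
delta(q0, 0) in the table
Row: q0, Column: 0
Result: q1

q1


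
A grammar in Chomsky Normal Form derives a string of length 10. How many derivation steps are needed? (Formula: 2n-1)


Chomsky Normal Form derivation:
String length n = 10
Each step either:
  - Splits a nonterminal into two (n-1 such steps)
  - Converts a nonterminal to terminal (n such steps)
Total = (n-1) + n = 2n - 1
= 2(10) - 1
= 20 - 1
= 19

19


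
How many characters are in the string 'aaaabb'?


String: 'aaaabb'
Counting characters:
  'a' appears 4 time(s)
  'b' appears 2 time(s)
Total length = 4 + 2 = 6

6


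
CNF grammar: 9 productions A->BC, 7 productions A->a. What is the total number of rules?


CNF allows two rule forms:
  A -> BC (binary): 9 rules
  A -> a (terminal): 7 rules
Total = 9 + 7 = 16

16


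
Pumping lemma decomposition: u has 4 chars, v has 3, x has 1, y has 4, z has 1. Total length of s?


|s| = |u| + |v| + |x| + |y| + |z|
= 4 + 3 + 1 + 4 + 1
= 7 + 1 + 5
= 8 + 5
= 13

13


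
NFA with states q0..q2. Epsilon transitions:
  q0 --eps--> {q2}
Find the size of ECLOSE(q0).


Starting from q0
Initialize closure = {q0}
Follow epsilon from q0 -> add q2
Final closure: {q0, q2}
Size = 2

2


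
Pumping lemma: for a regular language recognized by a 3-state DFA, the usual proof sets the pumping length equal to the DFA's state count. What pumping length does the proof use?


Pumping lemma for regular languages (standard proof):
Take p = |Q|, the number of DFA states.
Any string of length >= |Q| passes through |Q|+1 states while reading its first |Q| symbols,
so by pigeonhole some state repeats, giving the loop that can be pumped.
Here |Q| = 3
Therefore the proof uses p = 3

3


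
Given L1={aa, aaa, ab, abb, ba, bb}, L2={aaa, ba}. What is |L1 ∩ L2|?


L1 = {aa, aaa, ab, abb, ba, bb}
L2 = {aaa, ba}
Checking each string in L1 against L2:
  'aa': in L2? No
  'aaa': in L2? Yes
  'ab': in L2? No
  'abb': in L2? No
  'ba': in L2? Yes
  'bb': in L2? No
Intersection = {aaa, ba}
|L1 ∩ L2| = 2

2
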